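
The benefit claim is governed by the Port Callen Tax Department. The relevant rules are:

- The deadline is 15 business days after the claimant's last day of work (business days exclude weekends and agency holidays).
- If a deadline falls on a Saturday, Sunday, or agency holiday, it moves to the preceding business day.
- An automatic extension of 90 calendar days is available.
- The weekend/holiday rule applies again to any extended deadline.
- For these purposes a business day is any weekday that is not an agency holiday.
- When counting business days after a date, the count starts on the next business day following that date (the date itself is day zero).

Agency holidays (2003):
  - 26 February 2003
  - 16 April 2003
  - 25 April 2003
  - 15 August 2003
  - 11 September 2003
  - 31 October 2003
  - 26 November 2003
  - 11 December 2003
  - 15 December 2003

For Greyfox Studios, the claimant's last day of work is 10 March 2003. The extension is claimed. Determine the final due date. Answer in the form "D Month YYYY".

Counting 15 business days after 10 March 2003 (skipping weekends and listed holidays) reaches 31 March 2003.
Since 31 March 2003 is a Monday and not a holiday, the date is unchanged.
Applying the 90-calendar-day extension: 31 March 2003 + 90 days = 29 June 2003.
29 June 2003 is a Sunday; the preceding business day is 27 June 2003 (Friday).
Deadline: 27 June 2003.

27 June 2003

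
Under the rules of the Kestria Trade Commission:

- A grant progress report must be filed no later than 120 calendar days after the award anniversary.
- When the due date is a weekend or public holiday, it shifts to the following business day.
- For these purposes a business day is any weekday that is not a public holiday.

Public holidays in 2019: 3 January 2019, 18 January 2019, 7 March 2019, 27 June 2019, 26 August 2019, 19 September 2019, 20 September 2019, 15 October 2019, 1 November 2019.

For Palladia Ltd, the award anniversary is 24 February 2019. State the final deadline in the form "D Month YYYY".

24 June 2019

Adding 120 calendar days to 24 February 2019 gives 24 June 2019.
24 June 2019 falls on a Monday, which is a business day, so no adjustment is needed.
Final deadline: 24 June 2019.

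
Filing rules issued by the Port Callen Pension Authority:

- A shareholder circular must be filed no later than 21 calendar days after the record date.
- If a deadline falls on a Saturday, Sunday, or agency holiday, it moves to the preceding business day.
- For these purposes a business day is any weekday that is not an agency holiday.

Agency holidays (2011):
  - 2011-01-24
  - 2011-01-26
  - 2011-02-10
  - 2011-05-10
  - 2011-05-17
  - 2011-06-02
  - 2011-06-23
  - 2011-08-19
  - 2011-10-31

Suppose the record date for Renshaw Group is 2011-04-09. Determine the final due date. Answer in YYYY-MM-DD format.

Adding 21 calendar days to 2011-04-09 gives 2011-04-30.
2011-04-30 is a Saturday, so it moves to the preceding business day, 2011-04-29 (Friday).
So the filing is due 2011-04-29.

2011-04-29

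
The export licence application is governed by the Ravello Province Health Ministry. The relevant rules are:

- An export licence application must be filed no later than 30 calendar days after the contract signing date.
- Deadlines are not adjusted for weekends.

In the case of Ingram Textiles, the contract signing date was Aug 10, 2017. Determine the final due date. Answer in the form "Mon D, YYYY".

Sep 9, 2017

30 calendar days after Aug 10, 2017 is Sep 9, 2017.
Sep 9, 2017 falls on a Saturday. The rules make no weekend/holiday allowance, so it remains Sep 9, 2017.
The final due date is Sep 9, 2017.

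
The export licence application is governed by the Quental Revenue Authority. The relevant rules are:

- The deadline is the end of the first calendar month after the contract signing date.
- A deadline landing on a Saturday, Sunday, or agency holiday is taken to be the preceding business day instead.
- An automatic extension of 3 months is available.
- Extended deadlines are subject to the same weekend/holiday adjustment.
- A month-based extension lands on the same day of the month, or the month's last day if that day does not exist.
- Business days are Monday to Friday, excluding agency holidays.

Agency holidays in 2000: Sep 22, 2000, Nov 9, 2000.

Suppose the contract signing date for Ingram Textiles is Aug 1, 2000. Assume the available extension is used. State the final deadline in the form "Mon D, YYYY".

Dec 29, 2000

1 month after Aug 1, 2000 falls in September 2000; the last day of that month is Sep 30, 2000.
Because Sep 30, 2000 is a Saturday, the deadline becomes Sep 29, 2000 (Friday).
Applying the 3 months extension: 3 months after Sep 29, 2000 is Dec 29, 2000.
Dec 29, 2000 is a Friday and not a listed holiday, so it stands.
The final due date is Dec 29, 2000.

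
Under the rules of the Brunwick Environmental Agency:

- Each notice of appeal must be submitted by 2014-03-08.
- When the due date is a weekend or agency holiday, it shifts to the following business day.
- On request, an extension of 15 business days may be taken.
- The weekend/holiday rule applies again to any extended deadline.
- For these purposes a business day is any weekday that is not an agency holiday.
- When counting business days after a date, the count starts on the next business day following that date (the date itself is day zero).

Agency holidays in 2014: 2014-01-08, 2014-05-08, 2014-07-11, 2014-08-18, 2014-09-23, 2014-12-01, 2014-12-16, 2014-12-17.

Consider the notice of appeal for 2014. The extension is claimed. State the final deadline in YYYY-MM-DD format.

The statutory due date is 2014-03-08.
Because 2014-03-08 is a Saturday, the deadline becomes 2014-03-10 (Monday).
Applying the 15-business-day extension: 15 business days after 2014-03-10 is 2014-03-31.
2014-03-31 is a Monday and not a listed holiday, so it stands.
Deadline: 2014-03-31.

2014-03-31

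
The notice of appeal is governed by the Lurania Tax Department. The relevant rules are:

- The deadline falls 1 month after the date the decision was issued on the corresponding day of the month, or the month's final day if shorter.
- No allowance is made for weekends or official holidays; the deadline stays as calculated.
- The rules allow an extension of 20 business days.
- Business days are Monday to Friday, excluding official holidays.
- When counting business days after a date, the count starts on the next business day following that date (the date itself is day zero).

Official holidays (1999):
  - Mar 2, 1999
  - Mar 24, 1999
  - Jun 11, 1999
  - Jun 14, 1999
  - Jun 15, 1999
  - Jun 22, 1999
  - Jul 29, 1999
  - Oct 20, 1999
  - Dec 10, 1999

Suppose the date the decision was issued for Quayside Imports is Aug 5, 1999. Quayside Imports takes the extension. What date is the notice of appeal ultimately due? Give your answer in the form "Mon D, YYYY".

Oct 1, 1999

Moving 1 month forward from Aug 5, 1999 on the corresponding day gives Sep 5, 1999.
No adjustment is made for weekends or holidays, so Sep 5, 1999 stands.
The 20-business-day extension runs from Sep 5, 1999 to Oct 1, 1999.
Oct 1, 1999 falls on a Friday. The rules make no weekend/holiday allowance, so it remains Oct 1, 1999.
Deadline: Oct 1, 1999.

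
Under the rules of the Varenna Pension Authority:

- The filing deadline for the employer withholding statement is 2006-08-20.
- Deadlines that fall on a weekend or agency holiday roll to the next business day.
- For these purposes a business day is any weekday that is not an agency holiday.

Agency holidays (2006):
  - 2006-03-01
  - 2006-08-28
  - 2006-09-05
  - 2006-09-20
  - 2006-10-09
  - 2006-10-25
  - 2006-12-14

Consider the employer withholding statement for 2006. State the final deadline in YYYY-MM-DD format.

2006-08-21

The statutory due date is 2006-08-20.
2006-08-20 is a Sunday; the next business day is 2006-08-21 (Monday).
Final deadline: 2006-08-21.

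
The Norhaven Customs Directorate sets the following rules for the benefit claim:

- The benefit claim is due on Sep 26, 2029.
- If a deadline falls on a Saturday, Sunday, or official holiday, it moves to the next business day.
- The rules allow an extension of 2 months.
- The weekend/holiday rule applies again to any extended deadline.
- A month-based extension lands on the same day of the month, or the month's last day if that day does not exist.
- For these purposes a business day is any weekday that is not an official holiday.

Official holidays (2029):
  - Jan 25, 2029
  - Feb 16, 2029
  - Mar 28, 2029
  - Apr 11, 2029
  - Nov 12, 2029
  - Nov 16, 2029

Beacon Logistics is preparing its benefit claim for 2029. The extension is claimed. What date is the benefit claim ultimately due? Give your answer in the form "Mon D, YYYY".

Nov 26, 2029

Start from the fixed due date, Sep 26, 2029.
Sep 26, 2029 (Wednesday) is already a business day.
Applying the 2 months extension: 2 months after Sep 26, 2029 is Nov 26, 2029.
Since Nov 26, 2029 is a Monday and not a holiday, the date is unchanged.
Deadline: Nov 26, 2029.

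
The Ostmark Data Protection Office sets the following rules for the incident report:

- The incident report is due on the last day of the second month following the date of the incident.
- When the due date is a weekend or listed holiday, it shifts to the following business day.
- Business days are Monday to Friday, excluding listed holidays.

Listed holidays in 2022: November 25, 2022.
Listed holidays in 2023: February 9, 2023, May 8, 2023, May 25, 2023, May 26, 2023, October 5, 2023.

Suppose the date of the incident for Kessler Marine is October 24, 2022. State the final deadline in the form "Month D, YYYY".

January 2, 2023

The second month after October 24, 2022 is December 2022, whose last day is December 31, 2022.
December 31, 2022 falls on a Saturday. Rolling to the next business day gives January 2, 2023, a Monday.
So the filing is due January 2, 2023.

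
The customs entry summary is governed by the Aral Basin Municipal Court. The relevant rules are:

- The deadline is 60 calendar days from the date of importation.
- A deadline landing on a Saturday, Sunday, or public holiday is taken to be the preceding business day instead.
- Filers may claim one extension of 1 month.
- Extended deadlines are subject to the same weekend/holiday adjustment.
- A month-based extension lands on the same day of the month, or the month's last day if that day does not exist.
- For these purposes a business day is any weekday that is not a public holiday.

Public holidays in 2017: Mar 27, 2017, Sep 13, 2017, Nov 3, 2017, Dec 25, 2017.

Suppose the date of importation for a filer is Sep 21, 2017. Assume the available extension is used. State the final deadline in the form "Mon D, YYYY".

Dec 20, 2017

60 calendar days after Sep 21, 2017 is Nov 20, 2017.
Since Nov 20, 2017 is a Monday and not a holiday, the date is unchanged.
Applying the 1 month extension: 1 month after Nov 20, 2017 is Dec 20, 2017.
Dec 20, 2017 falls on a Wednesday, which is a business day, so no adjustment is needed.
So the filing is due Dec 20, 2017.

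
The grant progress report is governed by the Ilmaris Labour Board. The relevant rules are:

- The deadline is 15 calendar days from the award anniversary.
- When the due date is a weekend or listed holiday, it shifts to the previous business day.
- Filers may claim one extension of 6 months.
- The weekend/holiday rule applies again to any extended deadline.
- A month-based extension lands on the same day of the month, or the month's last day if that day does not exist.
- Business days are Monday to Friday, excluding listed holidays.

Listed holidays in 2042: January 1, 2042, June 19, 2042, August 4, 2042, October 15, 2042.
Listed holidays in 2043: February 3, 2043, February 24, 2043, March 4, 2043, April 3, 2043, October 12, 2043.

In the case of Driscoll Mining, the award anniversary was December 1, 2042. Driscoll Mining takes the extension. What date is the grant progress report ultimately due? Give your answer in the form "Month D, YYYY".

June 16, 2043

Adding 15 calendar days to December 1, 2042 gives December 16, 2042.
December 16, 2042 (Tuesday) is already a business day.
Add 6 months to December 16, 2042: June 16, 2043.
June 16, 2043 (Tuesday) is already a business day.
Deadline: June 16, 2043.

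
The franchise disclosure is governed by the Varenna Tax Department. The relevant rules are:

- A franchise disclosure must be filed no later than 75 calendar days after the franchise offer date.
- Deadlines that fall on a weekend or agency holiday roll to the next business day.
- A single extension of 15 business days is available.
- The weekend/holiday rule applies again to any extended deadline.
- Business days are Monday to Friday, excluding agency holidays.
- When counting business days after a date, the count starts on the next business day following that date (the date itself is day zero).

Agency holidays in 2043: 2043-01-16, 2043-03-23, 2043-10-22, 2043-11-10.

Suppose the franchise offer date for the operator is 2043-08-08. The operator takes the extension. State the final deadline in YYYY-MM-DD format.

2043-11-16

75 calendar days after 2043-08-08 is 2043-10-22.
2043-10-22 falls on a listed holiday. Rolling to the next business day gives 2043-10-23, a Friday.
Counting 15 further business days from 2043-10-23 reaches 2043-11-16.
2043-11-16 is a Monday and not a listed holiday, so it stands.
The final due date is 2043-11-16.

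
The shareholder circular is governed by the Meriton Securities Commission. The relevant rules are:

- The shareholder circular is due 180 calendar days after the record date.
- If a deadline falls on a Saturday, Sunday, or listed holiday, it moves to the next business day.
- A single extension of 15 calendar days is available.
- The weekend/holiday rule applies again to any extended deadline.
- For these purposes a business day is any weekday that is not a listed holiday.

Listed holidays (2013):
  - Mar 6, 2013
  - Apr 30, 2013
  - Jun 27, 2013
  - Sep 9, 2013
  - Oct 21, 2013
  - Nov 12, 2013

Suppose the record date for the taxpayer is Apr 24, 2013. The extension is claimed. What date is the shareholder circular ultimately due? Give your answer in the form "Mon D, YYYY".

180 calendar days after Apr 24, 2013 is Oct 21, 2013.
Oct 21, 2013 is a listed holiday; the next business day is Oct 22, 2013 (Tuesday).
With the 15-day extension, Oct 22, 2013 becomes Nov 6, 2013.
Since Nov 6, 2013 is a Wednesday and not a holiday, the date is unchanged.
Deadline: Nov 6, 2013.

Nov 6, 2013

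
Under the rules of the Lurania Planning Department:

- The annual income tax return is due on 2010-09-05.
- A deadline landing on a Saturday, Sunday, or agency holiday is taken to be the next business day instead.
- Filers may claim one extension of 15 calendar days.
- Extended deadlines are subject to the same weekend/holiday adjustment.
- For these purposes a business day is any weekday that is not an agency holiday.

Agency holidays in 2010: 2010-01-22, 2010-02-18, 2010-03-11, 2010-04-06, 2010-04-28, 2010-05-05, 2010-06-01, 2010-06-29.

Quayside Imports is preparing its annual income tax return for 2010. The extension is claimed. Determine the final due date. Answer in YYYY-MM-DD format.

2010-09-21

Start from the fixed due date, 2010-09-05.
2010-09-05 falls on a Sunday. Rolling to the next business day gives 2010-09-06, a Monday.
The 15-calendar-day extension moves the deadline from 2010-09-06 to 2010-09-21.
2010-09-21 is a Tuesday and not a listed holiday, so it stands.
Final deadline: 2010-09-21.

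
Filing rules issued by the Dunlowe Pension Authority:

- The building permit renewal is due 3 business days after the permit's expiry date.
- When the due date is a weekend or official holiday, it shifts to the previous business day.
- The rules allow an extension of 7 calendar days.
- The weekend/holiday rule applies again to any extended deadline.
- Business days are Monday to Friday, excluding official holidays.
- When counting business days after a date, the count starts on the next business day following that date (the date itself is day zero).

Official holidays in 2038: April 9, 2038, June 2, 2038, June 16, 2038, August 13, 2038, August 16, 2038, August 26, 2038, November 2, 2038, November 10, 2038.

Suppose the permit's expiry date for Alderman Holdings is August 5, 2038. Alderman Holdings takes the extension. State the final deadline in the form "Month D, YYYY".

August 17, 2038

3 business days after August 5, 2038, excluding weekends and holidays, is August 10, 2038.
Since August 10, 2038 is a Tuesday and not a holiday, the date is unchanged.
With the 7-day extension, August 10, 2038 becomes August 17, 2038.
August 17, 2038 is a Tuesday and not a listed holiday, so it stands.
Final deadline: August 17, 2038.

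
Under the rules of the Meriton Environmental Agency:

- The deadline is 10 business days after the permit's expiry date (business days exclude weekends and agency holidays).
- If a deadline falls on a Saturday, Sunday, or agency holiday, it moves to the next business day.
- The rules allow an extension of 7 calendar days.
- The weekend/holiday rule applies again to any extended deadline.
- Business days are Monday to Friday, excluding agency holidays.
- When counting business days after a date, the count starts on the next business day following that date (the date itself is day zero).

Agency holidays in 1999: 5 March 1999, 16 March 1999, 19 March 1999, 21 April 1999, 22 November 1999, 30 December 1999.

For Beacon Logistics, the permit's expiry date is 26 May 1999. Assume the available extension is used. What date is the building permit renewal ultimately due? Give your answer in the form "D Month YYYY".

10 business days after 26 May 1999, excluding weekends and holidays, is 9 June 1999.
9 June 1999 falls on a Wednesday, which is a business day, so no adjustment is needed.
Add the 7 calendar-day extension to 9 June 1999: 16 June 1999.
16 June 1999 falls on a Wednesday, which is a business day, so no adjustment is needed.
Deadline: 16 June 1999.

16 June 1999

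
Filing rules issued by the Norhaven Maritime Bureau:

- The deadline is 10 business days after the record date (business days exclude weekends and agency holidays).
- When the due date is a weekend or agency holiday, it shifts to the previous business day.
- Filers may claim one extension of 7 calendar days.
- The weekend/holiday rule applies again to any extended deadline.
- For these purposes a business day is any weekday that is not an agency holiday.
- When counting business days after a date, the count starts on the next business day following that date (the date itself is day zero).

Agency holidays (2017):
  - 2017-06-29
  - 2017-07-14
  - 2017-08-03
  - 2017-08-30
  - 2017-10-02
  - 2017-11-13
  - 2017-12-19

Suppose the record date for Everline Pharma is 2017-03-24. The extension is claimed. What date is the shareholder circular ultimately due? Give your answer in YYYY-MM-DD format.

2017-04-14

Starting the day after 2017-03-24 and counting 10 business days lands on 2017-04-07.
Since 2017-04-07 is a Friday and not a holiday, the date is unchanged.
Add the 7 calendar-day extension to 2017-04-07: 2017-04-14.
2017-04-14 is a Friday and not a listed holiday, so it stands.
Final deadline: 2017-04-14.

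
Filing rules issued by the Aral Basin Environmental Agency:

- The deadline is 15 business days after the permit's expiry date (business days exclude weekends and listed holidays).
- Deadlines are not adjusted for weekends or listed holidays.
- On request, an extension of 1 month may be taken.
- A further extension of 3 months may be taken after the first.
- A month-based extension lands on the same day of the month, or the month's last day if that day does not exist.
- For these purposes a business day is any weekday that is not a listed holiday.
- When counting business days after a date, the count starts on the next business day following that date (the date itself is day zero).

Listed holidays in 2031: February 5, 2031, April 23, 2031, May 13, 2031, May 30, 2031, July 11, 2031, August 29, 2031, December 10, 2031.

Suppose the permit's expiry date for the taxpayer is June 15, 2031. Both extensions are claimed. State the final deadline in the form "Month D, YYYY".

15 business days after June 15, 2031, excluding weekends and holidays, is July 4, 2031.
July 4, 2031 falls on a Friday. The rules make no weekend/holiday allowance, so it remains July 4, 2031.
Applying the 1 month extension: 1 month after July 4, 2031 is August 4, 2031.
August 4, 2031 is a Monday; no weekend or holiday adjustment applies.
The 3 months extension carries August 4, 2031 to November 4, 2031.
November 4, 2031 is a Tuesday; no weekend or holiday adjustment applies.
Final deadline: November 4, 2031.

November 4, 2031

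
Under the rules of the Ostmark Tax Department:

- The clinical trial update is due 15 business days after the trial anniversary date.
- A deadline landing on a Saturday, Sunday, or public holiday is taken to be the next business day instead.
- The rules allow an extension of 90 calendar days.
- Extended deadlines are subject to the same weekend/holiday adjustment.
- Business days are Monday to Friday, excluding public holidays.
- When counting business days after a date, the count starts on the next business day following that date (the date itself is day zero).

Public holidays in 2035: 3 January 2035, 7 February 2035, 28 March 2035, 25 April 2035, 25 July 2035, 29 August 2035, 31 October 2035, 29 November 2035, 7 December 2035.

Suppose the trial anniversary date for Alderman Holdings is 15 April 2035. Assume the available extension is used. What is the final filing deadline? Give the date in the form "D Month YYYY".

6 August 2035

Counting 15 business days after 15 April 2035 (skipping weekends and listed holidays) reaches 7 May 2035.
Since 7 May 2035 is a Monday and not a holiday, the date is unchanged.
Add the 90 calendar-day extension to 7 May 2035: 5 August 2035.
5 August 2035 is a Sunday, so it moves to the next business day, 6 August 2035 (Monday).
So the filing is due 6 August 2035.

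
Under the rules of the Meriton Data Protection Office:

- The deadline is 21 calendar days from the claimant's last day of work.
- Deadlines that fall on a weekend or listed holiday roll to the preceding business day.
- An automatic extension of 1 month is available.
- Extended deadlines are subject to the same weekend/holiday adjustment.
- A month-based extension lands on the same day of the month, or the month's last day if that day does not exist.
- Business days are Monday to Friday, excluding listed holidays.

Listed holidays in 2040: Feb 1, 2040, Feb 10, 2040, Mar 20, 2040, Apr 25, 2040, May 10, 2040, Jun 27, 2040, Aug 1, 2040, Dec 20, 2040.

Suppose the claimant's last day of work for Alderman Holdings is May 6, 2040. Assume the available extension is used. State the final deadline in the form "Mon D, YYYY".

Trigger date May 6, 2040 + 21 calendar days = May 27, 2040.
May 27, 2040 is a Sunday; the preceding business day is May 25, 2040 (Friday).
The 1 month extension carries May 25, 2040 to Jun 25, 2040.
Jun 25, 2040 (Monday) is already a business day.
So the filing is due Jun 25, 2040.

Jun 25, 2040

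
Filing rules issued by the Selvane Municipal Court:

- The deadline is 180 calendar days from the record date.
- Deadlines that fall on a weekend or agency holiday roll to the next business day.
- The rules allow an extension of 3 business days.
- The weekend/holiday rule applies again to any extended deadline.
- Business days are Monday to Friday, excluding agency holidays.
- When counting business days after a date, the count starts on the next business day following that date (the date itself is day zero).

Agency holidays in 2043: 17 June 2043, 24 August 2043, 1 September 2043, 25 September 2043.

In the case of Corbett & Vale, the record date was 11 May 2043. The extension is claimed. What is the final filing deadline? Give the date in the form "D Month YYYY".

12 November 2043

From 11 May 2043, 180 calendar days later is 7 November 2043.
7 November 2043 is a Saturday, so it moves to the next business day, 9 November 2043 (Monday).
Applying the 3-business-day extension: 3 business days after 9 November 2043 is 12 November 2043.
12 November 2043 (Thursday) is already a business day.
The final due date is 12 November 2043.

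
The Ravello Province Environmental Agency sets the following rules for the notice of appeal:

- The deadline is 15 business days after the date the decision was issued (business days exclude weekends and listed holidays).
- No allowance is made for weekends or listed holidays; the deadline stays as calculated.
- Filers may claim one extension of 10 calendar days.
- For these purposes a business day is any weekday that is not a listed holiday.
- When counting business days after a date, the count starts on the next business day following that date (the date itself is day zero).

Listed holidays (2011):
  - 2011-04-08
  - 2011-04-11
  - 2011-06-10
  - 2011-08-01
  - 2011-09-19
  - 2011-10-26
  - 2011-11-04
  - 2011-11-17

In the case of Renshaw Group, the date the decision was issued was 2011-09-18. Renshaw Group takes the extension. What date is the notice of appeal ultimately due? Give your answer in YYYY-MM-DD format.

2011-10-20

15 business days after 2011-09-18, excluding weekends and holidays, is 2011-10-10.
2011-10-10 falls on a Monday. The rules make no weekend/holiday allowance, so it remains 2011-10-10.
With the 10-day extension, 2011-10-10 becomes 2011-10-20.
No adjustment is made for weekends or holidays, so 2011-10-20 stands.
Final deadline: 2011-10-20.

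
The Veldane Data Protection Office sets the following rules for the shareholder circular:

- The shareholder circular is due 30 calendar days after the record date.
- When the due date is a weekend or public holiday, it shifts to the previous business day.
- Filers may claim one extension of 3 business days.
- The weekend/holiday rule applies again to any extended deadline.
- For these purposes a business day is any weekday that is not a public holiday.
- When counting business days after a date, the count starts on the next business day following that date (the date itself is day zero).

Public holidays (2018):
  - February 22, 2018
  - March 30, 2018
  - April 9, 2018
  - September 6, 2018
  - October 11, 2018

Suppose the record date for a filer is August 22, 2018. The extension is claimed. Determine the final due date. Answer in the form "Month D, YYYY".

September 26, 2018

30 calendar days after August 22, 2018 is September 21, 2018.
September 21, 2018 falls on a Friday, which is a business day, so no adjustment is needed.
Counting 3 further business days from September 21, 2018 reaches September 26, 2018.
September 26, 2018 is a Wednesday and not a listed holiday, so it stands.
Deadline: September 26, 2018.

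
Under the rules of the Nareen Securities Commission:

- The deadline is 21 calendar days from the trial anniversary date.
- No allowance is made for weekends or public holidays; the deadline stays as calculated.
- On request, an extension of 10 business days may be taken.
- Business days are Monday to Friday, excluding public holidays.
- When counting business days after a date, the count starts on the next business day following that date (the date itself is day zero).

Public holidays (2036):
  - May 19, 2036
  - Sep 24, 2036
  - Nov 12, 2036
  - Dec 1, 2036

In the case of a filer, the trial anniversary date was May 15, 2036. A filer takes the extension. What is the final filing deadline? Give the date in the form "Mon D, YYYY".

Trigger date May 15, 2036 + 21 calendar days = Jun 5, 2036.
No adjustment is made for weekends or holidays, so Jun 5, 2036 stands.
The 10-business-day extension runs from Jun 5, 2036 to Jun 19, 2036.
Jun 19, 2036 is a Thursday; no weekend or holiday adjustment applies.
So the filing is due Jun 19, 2036.

Jun 19, 2036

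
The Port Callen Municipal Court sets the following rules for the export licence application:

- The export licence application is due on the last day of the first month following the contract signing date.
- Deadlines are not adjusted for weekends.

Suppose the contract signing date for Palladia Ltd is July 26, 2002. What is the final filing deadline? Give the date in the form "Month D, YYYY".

1 month after July 26, 2002 falls in August 2002; the last day of that month is August 31, 2002.
August 31, 2002 is a Saturday; no weekend or holiday adjustment applies.
So the filing is due August 31, 2002.

August 31, 2002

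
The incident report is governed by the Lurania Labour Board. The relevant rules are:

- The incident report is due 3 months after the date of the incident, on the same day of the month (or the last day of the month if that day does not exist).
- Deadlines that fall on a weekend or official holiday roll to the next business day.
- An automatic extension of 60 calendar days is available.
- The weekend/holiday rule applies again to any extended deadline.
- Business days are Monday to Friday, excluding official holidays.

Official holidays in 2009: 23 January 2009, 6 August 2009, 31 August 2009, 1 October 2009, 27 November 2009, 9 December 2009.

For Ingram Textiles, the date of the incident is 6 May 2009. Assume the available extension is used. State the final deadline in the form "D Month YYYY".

6 October 2009

3 months from 6 May 2009 is 6 August 2009.
6 August 2009 falls on a listed holiday. Rolling to the next business day gives 7 August 2009, a Friday.
Applying the 60-calendar-day extension: 7 August 2009 + 60 days = 6 October 2009.
6 October 2009 falls on a Tuesday, which is a business day, so no adjustment is needed.
The final due date is 6 October 2009.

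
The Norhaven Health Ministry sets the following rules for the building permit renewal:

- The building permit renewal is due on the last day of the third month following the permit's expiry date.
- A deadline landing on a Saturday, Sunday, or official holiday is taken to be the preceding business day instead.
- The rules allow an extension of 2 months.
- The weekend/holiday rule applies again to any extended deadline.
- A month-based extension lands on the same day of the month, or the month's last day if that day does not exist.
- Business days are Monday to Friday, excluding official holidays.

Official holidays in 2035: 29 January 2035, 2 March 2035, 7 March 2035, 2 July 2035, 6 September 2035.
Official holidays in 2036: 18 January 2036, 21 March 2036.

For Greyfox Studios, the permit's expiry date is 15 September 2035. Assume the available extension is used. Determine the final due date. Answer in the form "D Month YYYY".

29 February 2036

The third month after 15 September 2035 is December 2035, whose last day is 31 December 2035.
31 December 2035 (Monday) is already a business day.
Add 2 months to 31 December 2035: 29 February 2036 (day 31 does not exist in February, so the month's last day is used).
29 February 2036 (Friday) is already a business day.
The final due date is 29 February 2036.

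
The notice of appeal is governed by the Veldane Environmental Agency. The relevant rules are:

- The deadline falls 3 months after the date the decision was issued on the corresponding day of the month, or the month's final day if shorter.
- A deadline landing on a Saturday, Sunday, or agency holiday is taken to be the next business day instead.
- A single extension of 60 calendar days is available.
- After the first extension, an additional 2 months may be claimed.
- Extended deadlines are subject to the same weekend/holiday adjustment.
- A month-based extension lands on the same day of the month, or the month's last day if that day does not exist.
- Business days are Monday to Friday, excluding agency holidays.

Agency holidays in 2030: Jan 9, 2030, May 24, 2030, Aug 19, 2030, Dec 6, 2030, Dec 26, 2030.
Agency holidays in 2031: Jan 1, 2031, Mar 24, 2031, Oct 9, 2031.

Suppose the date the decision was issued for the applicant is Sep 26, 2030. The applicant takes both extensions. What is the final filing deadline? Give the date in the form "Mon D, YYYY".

Apr 25, 2031

3 months after Sep 26, 2030, on the same day of the month, is Dec 26, 2030.
Dec 26, 2030 falls on a listed holiday. Rolling to the next business day gives Dec 27, 2030, a Friday.
Applying the 60-calendar-day extension: Dec 27, 2030 + 60 days = Feb 25, 2031.
Feb 25, 2031 is a Tuesday and not a listed holiday, so it stands.
Add 2 months to Feb 25, 2031: Apr 25, 2031.
Apr 25, 2031 (Friday) is already a business day.
Deadline: Apr 25, 2031.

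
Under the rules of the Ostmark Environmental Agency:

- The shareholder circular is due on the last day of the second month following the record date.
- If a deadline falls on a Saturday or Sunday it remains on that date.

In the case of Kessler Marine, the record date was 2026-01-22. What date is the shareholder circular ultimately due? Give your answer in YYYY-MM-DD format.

2026-03-31

The second month after 2026-01-22 is March 2026, whose last day is 2026-03-31.
No adjustment is made for weekends or holidays, so 2026-03-31 stands.
So the filing is due 2026-03-31.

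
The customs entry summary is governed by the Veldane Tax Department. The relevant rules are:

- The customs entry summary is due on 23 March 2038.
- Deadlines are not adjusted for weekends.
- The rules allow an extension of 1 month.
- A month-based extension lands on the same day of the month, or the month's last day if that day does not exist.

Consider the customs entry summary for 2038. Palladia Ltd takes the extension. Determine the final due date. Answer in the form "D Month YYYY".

23 April 2038

The statutory due date is 23 March 2038.
No adjustment is made for weekends or holidays, so 23 March 2038 stands.
Applying the 1 month extension: 1 month after 23 March 2038 is 23 April 2038.
23 April 2038 is a Friday; no weekend or holiday adjustment applies.
Final deadline: 23 April 2038.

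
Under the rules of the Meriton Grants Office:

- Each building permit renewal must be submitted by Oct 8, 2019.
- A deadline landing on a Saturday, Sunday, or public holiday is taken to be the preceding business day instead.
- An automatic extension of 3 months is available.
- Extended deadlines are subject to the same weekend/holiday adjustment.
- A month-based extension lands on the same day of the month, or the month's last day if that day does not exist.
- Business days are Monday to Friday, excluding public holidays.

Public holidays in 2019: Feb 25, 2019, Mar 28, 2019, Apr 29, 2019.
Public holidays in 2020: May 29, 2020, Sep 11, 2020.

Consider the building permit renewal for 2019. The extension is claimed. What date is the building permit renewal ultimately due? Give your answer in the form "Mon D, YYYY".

Start from the fixed due date, Oct 8, 2019.
Oct 8, 2019 falls on a Tuesday, which is a business day, so no adjustment is needed.
Applying the 3 months extension: 3 months after Oct 8, 2019 is Jan 8, 2020.
Jan 8, 2020 is a Wednesday and not a listed holiday, so it stands.
Final deadline: Jan 8, 2020.

Jan 8, 2020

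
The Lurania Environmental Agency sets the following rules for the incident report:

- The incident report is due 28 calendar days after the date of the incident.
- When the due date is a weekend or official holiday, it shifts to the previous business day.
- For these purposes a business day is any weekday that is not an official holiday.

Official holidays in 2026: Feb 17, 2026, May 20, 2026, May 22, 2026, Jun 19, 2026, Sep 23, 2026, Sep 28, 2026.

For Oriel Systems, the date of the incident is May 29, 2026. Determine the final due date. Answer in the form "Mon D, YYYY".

Jun 26, 2026

Trigger date May 29, 2026 + 28 calendar days = Jun 26, 2026.
Jun 26, 2026 is a Friday and not a listed holiday, so it stands.
So the filing is due Jun 26, 2026.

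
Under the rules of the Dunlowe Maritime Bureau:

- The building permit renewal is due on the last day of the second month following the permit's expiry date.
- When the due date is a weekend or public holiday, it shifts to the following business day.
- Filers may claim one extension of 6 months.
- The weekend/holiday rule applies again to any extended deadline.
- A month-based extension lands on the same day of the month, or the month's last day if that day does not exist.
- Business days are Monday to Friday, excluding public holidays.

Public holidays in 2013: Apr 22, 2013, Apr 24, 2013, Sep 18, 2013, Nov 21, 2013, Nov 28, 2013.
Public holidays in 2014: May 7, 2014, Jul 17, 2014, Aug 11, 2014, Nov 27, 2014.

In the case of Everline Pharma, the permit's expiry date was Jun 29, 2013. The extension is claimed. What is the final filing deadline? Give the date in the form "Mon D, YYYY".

2 months after Jun 29, 2013 falls in August 2013; the last day of that month is Aug 31, 2013.
Aug 31, 2013 falls on a Saturday. Rolling to the next business day gives Sep 2, 2013, a Monday.
The 6 months extension carries Sep 2, 2013 to Mar 2, 2014.
Mar 2, 2014 falls on a Sunday. Rolling to the next business day gives Mar 3, 2014, a Monday.
Final deadline: Mar 3, 2014.

Mar 3, 2014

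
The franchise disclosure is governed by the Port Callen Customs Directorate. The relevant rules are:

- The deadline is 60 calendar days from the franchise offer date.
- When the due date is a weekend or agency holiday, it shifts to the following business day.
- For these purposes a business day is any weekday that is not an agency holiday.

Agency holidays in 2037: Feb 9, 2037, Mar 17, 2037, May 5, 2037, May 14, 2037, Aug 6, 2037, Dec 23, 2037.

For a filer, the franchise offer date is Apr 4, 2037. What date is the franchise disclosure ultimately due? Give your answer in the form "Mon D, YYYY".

Jun 3, 2037

Adding 60 calendar days to Apr 4, 2037 gives Jun 3, 2037.
Jun 3, 2037 falls on a Wednesday, which is a business day, so no adjustment is needed.
So the filing is due Jun 3, 2037.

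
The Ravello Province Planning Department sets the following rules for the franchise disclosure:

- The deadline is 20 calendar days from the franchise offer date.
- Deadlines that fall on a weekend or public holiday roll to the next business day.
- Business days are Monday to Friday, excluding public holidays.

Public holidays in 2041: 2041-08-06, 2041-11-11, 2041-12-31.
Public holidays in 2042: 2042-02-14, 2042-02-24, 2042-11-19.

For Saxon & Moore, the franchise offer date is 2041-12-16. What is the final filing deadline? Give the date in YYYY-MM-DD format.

From 2041-12-16, 20 calendar days later is 2042-01-05.
2042-01-05 is a Sunday, so it moves to the next business day, 2042-01-06 (Monday).
The final due date is 2042-01-06.

2042-01-06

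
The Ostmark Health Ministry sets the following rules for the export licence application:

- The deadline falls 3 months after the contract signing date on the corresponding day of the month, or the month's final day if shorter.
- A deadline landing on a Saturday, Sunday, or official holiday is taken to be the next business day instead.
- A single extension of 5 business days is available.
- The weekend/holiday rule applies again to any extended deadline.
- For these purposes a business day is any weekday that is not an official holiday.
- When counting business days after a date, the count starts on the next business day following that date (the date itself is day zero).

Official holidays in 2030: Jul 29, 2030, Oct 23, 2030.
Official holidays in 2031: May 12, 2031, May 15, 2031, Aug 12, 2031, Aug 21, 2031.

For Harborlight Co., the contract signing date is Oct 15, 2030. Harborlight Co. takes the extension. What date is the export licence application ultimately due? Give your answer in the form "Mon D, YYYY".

3 months from Oct 15, 2030 is Jan 15, 2031.
Jan 15, 2031 falls on a Wednesday, which is a business day, so no adjustment is needed.
Counting 5 further business days from Jan 15, 2031 reaches Jan 22, 2031.
Jan 22, 2031 (Wednesday) is already a business day.
So the filing is due Jan 22, 2031.

Jan 22, 2031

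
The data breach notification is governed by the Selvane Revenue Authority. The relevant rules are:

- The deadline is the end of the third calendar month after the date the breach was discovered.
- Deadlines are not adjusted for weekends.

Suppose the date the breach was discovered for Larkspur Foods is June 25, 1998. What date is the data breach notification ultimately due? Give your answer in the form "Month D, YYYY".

September 30, 1998

The third month after June 25, 1998 is September 1998, whose last day is September 30, 1998.
September 30, 1998 falls on a Wednesday. The rules make no weekend/holiday allowance, so it remains September 30, 1998.
Final deadline: September 30, 1998.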